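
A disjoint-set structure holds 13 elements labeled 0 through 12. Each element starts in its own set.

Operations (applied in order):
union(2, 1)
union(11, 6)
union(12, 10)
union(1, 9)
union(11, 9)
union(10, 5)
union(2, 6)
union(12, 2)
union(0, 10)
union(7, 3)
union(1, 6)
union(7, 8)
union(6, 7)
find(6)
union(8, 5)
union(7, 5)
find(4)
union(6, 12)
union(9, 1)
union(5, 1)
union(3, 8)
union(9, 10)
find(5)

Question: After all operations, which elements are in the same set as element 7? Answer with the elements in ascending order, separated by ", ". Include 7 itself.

Step 1: union(2, 1) -> merged; set of 2 now {1, 2}
Step 2: union(11, 6) -> merged; set of 11 now {6, 11}
Step 3: union(12, 10) -> merged; set of 12 now {10, 12}
Step 4: union(1, 9) -> merged; set of 1 now {1, 2, 9}
Step 5: union(11, 9) -> merged; set of 11 now {1, 2, 6, 9, 11}
Step 6: union(10, 5) -> merged; set of 10 now {5, 10, 12}
Step 7: union(2, 6) -> already same set; set of 2 now {1, 2, 6, 9, 11}
Step 8: union(12, 2) -> merged; set of 12 now {1, 2, 5, 6, 9, 10, 11, 12}
Step 9: union(0, 10) -> merged; set of 0 now {0, 1, 2, 5, 6, 9, 10, 11, 12}
Step 10: union(7, 3) -> merged; set of 7 now {3, 7}
Step 11: union(1, 6) -> already same set; set of 1 now {0, 1, 2, 5, 6, 9, 10, 11, 12}
Step 12: union(7, 8) -> merged; set of 7 now {3, 7, 8}
Step 13: union(6, 7) -> merged; set of 6 now {0, 1, 2, 3, 5, 6, 7, 8, 9, 10, 11, 12}
Step 14: find(6) -> no change; set of 6 is {0, 1, 2, 3, 5, 6, 7, 8, 9, 10, 11, 12}
Step 15: union(8, 5) -> already same set; set of 8 now {0, 1, 2, 3, 5, 6, 7, 8, 9, 10, 11, 12}
Step 16: union(7, 5) -> already same set; set of 7 now {0, 1, 2, 3, 5, 6, 7, 8, 9, 10, 11, 12}
Step 17: find(4) -> no change; set of 4 is {4}
Step 18: union(6, 12) -> already same set; set of 6 now {0, 1, 2, 3, 5, 6, 7, 8, 9, 10, 11, 12}
Step 19: union(9, 1) -> already same set; set of 9 now {0, 1, 2, 3, 5, 6, 7, 8, 9, 10, 11, 12}
Step 20: union(5, 1) -> already same set; set of 5 now {0, 1, 2, 3, 5, 6, 7, 8, 9, 10, 11, 12}
Step 21: union(3, 8) -> already same set; set of 3 now {0, 1, 2, 3, 5, 6, 7, 8, 9, 10, 11, 12}
Step 22: union(9, 10) -> already same set; set of 9 now {0, 1, 2, 3, 5, 6, 7, 8, 9, 10, 11, 12}
Step 23: find(5) -> no change; set of 5 is {0, 1, 2, 3, 5, 6, 7, 8, 9, 10, 11, 12}
Component of 7: {0, 1, 2, 3, 5, 6, 7, 8, 9, 10, 11, 12}

Answer: 0, 1, 2, 3, 5, 6, 7, 8, 9, 10, 11, 12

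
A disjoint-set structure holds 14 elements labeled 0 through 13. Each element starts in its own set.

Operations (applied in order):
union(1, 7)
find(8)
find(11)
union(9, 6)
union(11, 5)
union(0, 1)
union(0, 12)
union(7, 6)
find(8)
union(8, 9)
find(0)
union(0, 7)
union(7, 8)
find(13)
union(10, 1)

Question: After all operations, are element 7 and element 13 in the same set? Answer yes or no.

Step 1: union(1, 7) -> merged; set of 1 now {1, 7}
Step 2: find(8) -> no change; set of 8 is {8}
Step 3: find(11) -> no change; set of 11 is {11}
Step 4: union(9, 6) -> merged; set of 9 now {6, 9}
Step 5: union(11, 5) -> merged; set of 11 now {5, 11}
Step 6: union(0, 1) -> merged; set of 0 now {0, 1, 7}
Step 7: union(0, 12) -> merged; set of 0 now {0, 1, 7, 12}
Step 8: union(7, 6) -> merged; set of 7 now {0, 1, 6, 7, 9, 12}
Step 9: find(8) -> no change; set of 8 is {8}
Step 10: union(8, 9) -> merged; set of 8 now {0, 1, 6, 7, 8, 9, 12}
Step 11: find(0) -> no change; set of 0 is {0, 1, 6, 7, 8, 9, 12}
Step 12: union(0, 7) -> already same set; set of 0 now {0, 1, 6, 7, 8, 9, 12}
Step 13: union(7, 8) -> already same set; set of 7 now {0, 1, 6, 7, 8, 9, 12}
Step 14: find(13) -> no change; set of 13 is {13}
Step 15: union(10, 1) -> merged; set of 10 now {0, 1, 6, 7, 8, 9, 10, 12}
Set of 7: {0, 1, 6, 7, 8, 9, 10, 12}; 13 is not a member.

Answer: no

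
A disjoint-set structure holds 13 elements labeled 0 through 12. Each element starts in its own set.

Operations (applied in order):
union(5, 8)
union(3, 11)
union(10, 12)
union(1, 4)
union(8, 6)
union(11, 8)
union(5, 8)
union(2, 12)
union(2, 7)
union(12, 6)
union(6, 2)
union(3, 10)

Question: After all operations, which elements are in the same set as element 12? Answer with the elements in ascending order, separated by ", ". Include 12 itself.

Answer: 2, 3, 5, 6, 7, 8, 10, 11, 12

Derivation:
Step 1: union(5, 8) -> merged; set of 5 now {5, 8}
Step 2: union(3, 11) -> merged; set of 3 now {3, 11}
Step 3: union(10, 12) -> merged; set of 10 now {10, 12}
Step 4: union(1, 4) -> merged; set of 1 now {1, 4}
Step 5: union(8, 6) -> merged; set of 8 now {5, 6, 8}
Step 6: union(11, 8) -> merged; set of 11 now {3, 5, 6, 8, 11}
Step 7: union(5, 8) -> already same set; set of 5 now {3, 5, 6, 8, 11}
Step 8: union(2, 12) -> merged; set of 2 now {2, 10, 12}
Step 9: union(2, 7) -> merged; set of 2 now {2, 7, 10, 12}
Step 10: union(12, 6) -> merged; set of 12 now {2, 3, 5, 6, 7, 8, 10, 11, 12}
Step 11: union(6, 2) -> already same set; set of 6 now {2, 3, 5, 6, 7, 8, 10, 11, 12}
Step 12: union(3, 10) -> already same set; set of 3 now {2, 3, 5, 6, 7, 8, 10, 11, 12}
Component of 12: {2, 3, 5, 6, 7, 8, 10, 11, 12}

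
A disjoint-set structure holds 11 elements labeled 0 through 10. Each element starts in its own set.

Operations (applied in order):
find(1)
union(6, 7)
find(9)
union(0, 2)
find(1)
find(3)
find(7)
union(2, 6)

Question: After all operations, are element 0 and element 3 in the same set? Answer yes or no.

Step 1: find(1) -> no change; set of 1 is {1}
Step 2: union(6, 7) -> merged; set of 6 now {6, 7}
Step 3: find(9) -> no change; set of 9 is {9}
Step 4: union(0, 2) -> merged; set of 0 now {0, 2}
Step 5: find(1) -> no change; set of 1 is {1}
Step 6: find(3) -> no change; set of 3 is {3}
Step 7: find(7) -> no change; set of 7 is {6, 7}
Step 8: union(2, 6) -> merged; set of 2 now {0, 2, 6, 7}
Set of 0: {0, 2, 6, 7}; 3 is not a member.

Answer: no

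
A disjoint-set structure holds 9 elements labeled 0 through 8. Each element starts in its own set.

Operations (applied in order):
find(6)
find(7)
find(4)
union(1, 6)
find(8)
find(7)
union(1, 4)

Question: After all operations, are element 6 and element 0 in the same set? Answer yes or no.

Step 1: find(6) -> no change; set of 6 is {6}
Step 2: find(7) -> no change; set of 7 is {7}
Step 3: find(4) -> no change; set of 4 is {4}
Step 4: union(1, 6) -> merged; set of 1 now {1, 6}
Step 5: find(8) -> no change; set of 8 is {8}
Step 6: find(7) -> no change; set of 7 is {7}
Step 7: union(1, 4) -> merged; set of 1 now {1, 4, 6}
Set of 6: {1, 4, 6}; 0 is not a member.

Answer: no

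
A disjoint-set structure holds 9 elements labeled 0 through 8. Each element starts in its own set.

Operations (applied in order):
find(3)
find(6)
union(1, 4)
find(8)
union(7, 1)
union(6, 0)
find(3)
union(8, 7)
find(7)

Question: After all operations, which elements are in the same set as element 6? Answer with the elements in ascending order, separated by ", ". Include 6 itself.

Answer: 0, 6

Derivation:
Step 1: find(3) -> no change; set of 3 is {3}
Step 2: find(6) -> no change; set of 6 is {6}
Step 3: union(1, 4) -> merged; set of 1 now {1, 4}
Step 4: find(8) -> no change; set of 8 is {8}
Step 5: union(7, 1) -> merged; set of 7 now {1, 4, 7}
Step 6: union(6, 0) -> merged; set of 6 now {0, 6}
Step 7: find(3) -> no change; set of 3 is {3}
Step 8: union(8, 7) -> merged; set of 8 now {1, 4, 7, 8}
Step 9: find(7) -> no change; set of 7 is {1, 4, 7, 8}
Component of 6: {0, 6}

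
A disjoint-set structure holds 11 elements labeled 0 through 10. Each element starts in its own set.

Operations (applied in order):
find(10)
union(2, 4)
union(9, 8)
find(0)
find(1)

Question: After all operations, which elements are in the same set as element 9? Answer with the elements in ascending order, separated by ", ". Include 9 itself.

Answer: 8, 9

Derivation:
Step 1: find(10) -> no change; set of 10 is {10}
Step 2: union(2, 4) -> merged; set of 2 now {2, 4}
Step 3: union(9, 8) -> merged; set of 9 now {8, 9}
Step 4: find(0) -> no change; set of 0 is {0}
Step 5: find(1) -> no change; set of 1 is {1}
Component of 9: {8, 9}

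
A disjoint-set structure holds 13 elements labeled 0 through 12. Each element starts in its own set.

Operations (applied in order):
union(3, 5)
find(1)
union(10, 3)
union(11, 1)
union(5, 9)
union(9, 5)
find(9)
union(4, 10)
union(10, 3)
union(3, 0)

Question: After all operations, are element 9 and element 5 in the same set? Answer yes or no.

Step 1: union(3, 5) -> merged; set of 3 now {3, 5}
Step 2: find(1) -> no change; set of 1 is {1}
Step 3: union(10, 3) -> merged; set of 10 now {3, 5, 10}
Step 4: union(11, 1) -> merged; set of 11 now {1, 11}
Step 5: union(5, 9) -> merged; set of 5 now {3, 5, 9, 10}
Step 6: union(9, 5) -> already same set; set of 9 now {3, 5, 9, 10}
Step 7: find(9) -> no change; set of 9 is {3, 5, 9, 10}
Step 8: union(4, 10) -> merged; set of 4 now {3, 4, 5, 9, 10}
Step 9: union(10, 3) -> already same set; set of 10 now {3, 4, 5, 9, 10}
Step 10: union(3, 0) -> merged; set of 3 now {0, 3, 4, 5, 9, 10}
Set of 9: {0, 3, 4, 5, 9, 10}; 5 is a member.

Answer: yes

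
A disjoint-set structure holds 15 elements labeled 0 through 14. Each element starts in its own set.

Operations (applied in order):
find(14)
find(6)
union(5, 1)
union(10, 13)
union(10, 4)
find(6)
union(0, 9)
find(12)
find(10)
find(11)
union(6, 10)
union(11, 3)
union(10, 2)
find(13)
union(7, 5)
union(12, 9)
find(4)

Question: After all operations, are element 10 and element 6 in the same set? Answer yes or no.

Step 1: find(14) -> no change; set of 14 is {14}
Step 2: find(6) -> no change; set of 6 is {6}
Step 3: union(5, 1) -> merged; set of 5 now {1, 5}
Step 4: union(10, 13) -> merged; set of 10 now {10, 13}
Step 5: union(10, 4) -> merged; set of 10 now {4, 10, 13}
Step 6: find(6) -> no change; set of 6 is {6}
Step 7: union(0, 9) -> merged; set of 0 now {0, 9}
Step 8: find(12) -> no change; set of 12 is {12}
Step 9: find(10) -> no change; set of 10 is {4, 10, 13}
Step 10: find(11) -> no change; set of 11 is {11}
Step 11: union(6, 10) -> merged; set of 6 now {4, 6, 10, 13}
Step 12: union(11, 3) -> merged; set of 11 now {3, 11}
Step 13: union(10, 2) -> merged; set of 10 now {2, 4, 6, 10, 13}
Step 14: find(13) -> no change; set of 13 is {2, 4, 6, 10, 13}
Step 15: union(7, 5) -> merged; set of 7 now {1, 5, 7}
Step 16: union(12, 9) -> merged; set of 12 now {0, 9, 12}
Step 17: find(4) -> no change; set of 4 is {2, 4, 6, 10, 13}
Set of 10: {2, 4, 6, 10, 13}; 6 is a member.

Answer: yes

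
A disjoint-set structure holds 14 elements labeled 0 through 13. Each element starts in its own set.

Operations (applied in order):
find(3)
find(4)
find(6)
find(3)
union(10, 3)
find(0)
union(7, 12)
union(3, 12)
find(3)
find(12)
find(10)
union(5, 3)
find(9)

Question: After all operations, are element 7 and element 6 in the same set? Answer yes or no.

Answer: no

Derivation:
Step 1: find(3) -> no change; set of 3 is {3}
Step 2: find(4) -> no change; set of 4 is {4}
Step 3: find(6) -> no change; set of 6 is {6}
Step 4: find(3) -> no change; set of 3 is {3}
Step 5: union(10, 3) -> merged; set of 10 now {3, 10}
Step 6: find(0) -> no change; set of 0 is {0}
Step 7: union(7, 12) -> merged; set of 7 now {7, 12}
Step 8: union(3, 12) -> merged; set of 3 now {3, 7, 10, 12}
Step 9: find(3) -> no change; set of 3 is {3, 7, 10, 12}
Step 10: find(12) -> no change; set of 12 is {3, 7, 10, 12}
Step 11: find(10) -> no change; set of 10 is {3, 7, 10, 12}
Step 12: union(5, 3) -> merged; set of 5 now {3, 5, 7, 10, 12}
Step 13: find(9) -> no change; set of 9 is {9}
Set of 7: {3, 5, 7, 10, 12}; 6 is not a member.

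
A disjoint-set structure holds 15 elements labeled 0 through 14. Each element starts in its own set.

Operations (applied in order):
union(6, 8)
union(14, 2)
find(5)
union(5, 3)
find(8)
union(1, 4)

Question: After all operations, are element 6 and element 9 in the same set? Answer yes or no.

Answer: no

Derivation:
Step 1: union(6, 8) -> merged; set of 6 now {6, 8}
Step 2: union(14, 2) -> merged; set of 14 now {2, 14}
Step 3: find(5) -> no change; set of 5 is {5}
Step 4: union(5, 3) -> merged; set of 5 now {3, 5}
Step 5: find(8) -> no change; set of 8 is {6, 8}
Step 6: union(1, 4) -> merged; set of 1 now {1, 4}
Set of 6: {6, 8}; 9 is not a member.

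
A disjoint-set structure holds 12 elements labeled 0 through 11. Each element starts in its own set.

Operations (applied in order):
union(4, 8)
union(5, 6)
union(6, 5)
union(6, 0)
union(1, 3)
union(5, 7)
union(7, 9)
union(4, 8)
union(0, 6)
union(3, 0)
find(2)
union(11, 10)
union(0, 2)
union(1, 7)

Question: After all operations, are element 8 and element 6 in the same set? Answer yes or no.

Answer: no

Derivation:
Step 1: union(4, 8) -> merged; set of 4 now {4, 8}
Step 2: union(5, 6) -> merged; set of 5 now {5, 6}
Step 3: union(6, 5) -> already same set; set of 6 now {5, 6}
Step 4: union(6, 0) -> merged; set of 6 now {0, 5, 6}
Step 5: union(1, 3) -> merged; set of 1 now {1, 3}
Step 6: union(5, 7) -> merged; set of 5 now {0, 5, 6, 7}
Step 7: union(7, 9) -> merged; set of 7 now {0, 5, 6, 7, 9}
Step 8: union(4, 8) -> already same set; set of 4 now {4, 8}
Step 9: union(0, 6) -> already same set; set of 0 now {0, 5, 6, 7, 9}
Step 10: union(3, 0) -> merged; set of 3 now {0, 1, 3, 5, 6, 7, 9}
Step 11: find(2) -> no change; set of 2 is {2}
Step 12: union(11, 10) -> merged; set of 11 now {10, 11}
Step 13: union(0, 2) -> merged; set of 0 now {0, 1, 2, 3, 5, 6, 7, 9}
Step 14: union(1, 7) -> already same set; set of 1 now {0, 1, 2, 3, 5, 6, 7, 9}
Set of 8: {4, 8}; 6 is not a member.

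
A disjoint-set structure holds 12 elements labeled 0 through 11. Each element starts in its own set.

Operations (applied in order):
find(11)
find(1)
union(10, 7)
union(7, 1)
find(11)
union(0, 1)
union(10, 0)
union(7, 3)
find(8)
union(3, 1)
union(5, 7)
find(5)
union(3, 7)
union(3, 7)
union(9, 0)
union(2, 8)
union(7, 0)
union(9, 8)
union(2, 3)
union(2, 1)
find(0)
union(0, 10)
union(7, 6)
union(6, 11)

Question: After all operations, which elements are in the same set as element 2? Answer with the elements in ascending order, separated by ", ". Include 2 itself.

Answer: 0, 1, 2, 3, 5, 6, 7, 8, 9, 10, 11

Derivation:
Step 1: find(11) -> no change; set of 11 is {11}
Step 2: find(1) -> no change; set of 1 is {1}
Step 3: union(10, 7) -> merged; set of 10 now {7, 10}
Step 4: union(7, 1) -> merged; set of 7 now {1, 7, 10}
Step 5: find(11) -> no change; set of 11 is {11}
Step 6: union(0, 1) -> merged; set of 0 now {0, 1, 7, 10}
Step 7: union(10, 0) -> already same set; set of 10 now {0, 1, 7, 10}
Step 8: union(7, 3) -> merged; set of 7 now {0, 1, 3, 7, 10}
Step 9: find(8) -> no change; set of 8 is {8}
Step 10: union(3, 1) -> already same set; set of 3 now {0, 1, 3, 7, 10}
Step 11: union(5, 7) -> merged; set of 5 now {0, 1, 3, 5, 7, 10}
Step 12: find(5) -> no change; set of 5 is {0, 1, 3, 5, 7, 10}
Step 13: union(3, 7) -> already same set; set of 3 now {0, 1, 3, 5, 7, 10}
Step 14: union(3, 7) -> already same set; set of 3 now {0, 1, 3, 5, 7, 10}
Step 15: union(9, 0) -> merged; set of 9 now {0, 1, 3, 5, 7, 9, 10}
Step 16: union(2, 8) -> merged; set of 2 now {2, 8}
Step 17: union(7, 0) -> already same set; set of 7 now {0, 1, 3, 5, 7, 9, 10}
Step 18: union(9, 8) -> merged; set of 9 now {0, 1, 2, 3, 5, 7, 8, 9, 10}
Step 19: union(2, 3) -> already same set; set of 2 now {0, 1, 2, 3, 5, 7, 8, 9, 10}
Step 20: union(2, 1) -> already same set; set of 2 now {0, 1, 2, 3, 5, 7, 8, 9, 10}
Step 21: find(0) -> no change; set of 0 is {0, 1, 2, 3, 5, 7, 8, 9, 10}
Step 22: union(0, 10) -> already same set; set of 0 now {0, 1, 2, 3, 5, 7, 8, 9, 10}
Step 23: union(7, 6) -> merged; set of 7 now {0, 1, 2, 3, 5, 6, 7, 8, 9, 10}
Step 24: union(6, 11) -> merged; set of 6 now {0, 1, 2, 3, 5, 6, 7, 8, 9, 10, 11}
Component of 2: {0, 1, 2, 3, 5, 6, 7, 8, 9, 10, 11}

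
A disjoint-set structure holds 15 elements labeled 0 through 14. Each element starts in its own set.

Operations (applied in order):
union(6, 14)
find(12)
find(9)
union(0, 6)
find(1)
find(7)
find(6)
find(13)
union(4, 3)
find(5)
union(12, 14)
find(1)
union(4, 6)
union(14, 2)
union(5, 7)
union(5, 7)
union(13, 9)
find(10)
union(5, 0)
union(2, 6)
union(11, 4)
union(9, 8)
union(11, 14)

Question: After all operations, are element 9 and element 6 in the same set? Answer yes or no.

Step 1: union(6, 14) -> merged; set of 6 now {6, 14}
Step 2: find(12) -> no change; set of 12 is {12}
Step 3: find(9) -> no change; set of 9 is {9}
Step 4: union(0, 6) -> merged; set of 0 now {0, 6, 14}
Step 5: find(1) -> no change; set of 1 is {1}
Step 6: find(7) -> no change; set of 7 is {7}
Step 7: find(6) -> no change; set of 6 is {0, 6, 14}
Step 8: find(13) -> no change; set of 13 is {13}
Step 9: union(4, 3) -> merged; set of 4 now {3, 4}
Step 10: find(5) -> no change; set of 5 is {5}
Step 11: union(12, 14) -> merged; set of 12 now {0, 6, 12, 14}
Step 12: find(1) -> no change; set of 1 is {1}
Step 13: union(4, 6) -> merged; set of 4 now {0, 3, 4, 6, 12, 14}
Step 14: union(14, 2) -> merged; set of 14 now {0, 2, 3, 4, 6, 12, 14}
Step 15: union(5, 7) -> merged; set of 5 now {5, 7}
Step 16: union(5, 7) -> already same set; set of 5 now {5, 7}
Step 17: union(13, 9) -> merged; set of 13 now {9, 13}
Step 18: find(10) -> no change; set of 10 is {10}
Step 19: union(5, 0) -> merged; set of 5 now {0, 2, 3, 4, 5, 6, 7, 12, 14}
Step 20: union(2, 6) -> already same set; set of 2 now {0, 2, 3, 4, 5, 6, 7, 12, 14}
Step 21: union(11, 4) -> merged; set of 11 now {0, 2, 3, 4, 5, 6, 7, 11, 12, 14}
Step 22: union(9, 8) -> merged; set of 9 now {8, 9, 13}
Step 23: union(11, 14) -> already same set; set of 11 now {0, 2, 3, 4, 5, 6, 7, 11, 12, 14}
Set of 9: {8, 9, 13}; 6 is not a member.

Answer: no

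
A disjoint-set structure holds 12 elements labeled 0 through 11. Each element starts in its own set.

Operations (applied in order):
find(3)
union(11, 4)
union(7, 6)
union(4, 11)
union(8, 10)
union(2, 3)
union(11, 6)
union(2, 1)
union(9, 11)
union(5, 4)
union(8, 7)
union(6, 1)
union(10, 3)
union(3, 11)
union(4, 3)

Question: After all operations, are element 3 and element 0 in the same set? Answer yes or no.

Step 1: find(3) -> no change; set of 3 is {3}
Step 2: union(11, 4) -> merged; set of 11 now {4, 11}
Step 3: union(7, 6) -> merged; set of 7 now {6, 7}
Step 4: union(4, 11) -> already same set; set of 4 now {4, 11}
Step 5: union(8, 10) -> merged; set of 8 now {8, 10}
Step 6: union(2, 3) -> merged; set of 2 now {2, 3}
Step 7: union(11, 6) -> merged; set of 11 now {4, 6, 7, 11}
Step 8: union(2, 1) -> merged; set of 2 now {1, 2, 3}
Step 9: union(9, 11) -> merged; set of 9 now {4, 6, 7, 9, 11}
Step 10: union(5, 4) -> merged; set of 5 now {4, 5, 6, 7, 9, 11}
Step 11: union(8, 7) -> merged; set of 8 now {4, 5, 6, 7, 8, 9, 10, 11}
Step 12: union(6, 1) -> merged; set of 6 now {1, 2, 3, 4, 5, 6, 7, 8, 9, 10, 11}
Step 13: union(10, 3) -> already same set; set of 10 now {1, 2, 3, 4, 5, 6, 7, 8, 9, 10, 11}
Step 14: union(3, 11) -> already same set; set of 3 now {1, 2, 3, 4, 5, 6, 7, 8, 9, 10, 11}
Step 15: union(4, 3) -> already same set; set of 4 now {1, 2, 3, 4, 5, 6, 7, 8, 9, 10, 11}
Set of 3: {1, 2, 3, 4, 5, 6, 7, 8, 9, 10, 11}; 0 is not a member.

Answer: no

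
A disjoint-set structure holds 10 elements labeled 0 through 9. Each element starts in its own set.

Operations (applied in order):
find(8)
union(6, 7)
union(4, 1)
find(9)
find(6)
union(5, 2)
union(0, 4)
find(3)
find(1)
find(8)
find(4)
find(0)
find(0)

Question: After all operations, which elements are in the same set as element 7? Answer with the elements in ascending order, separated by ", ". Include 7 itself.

Step 1: find(8) -> no change; set of 8 is {8}
Step 2: union(6, 7) -> merged; set of 6 now {6, 7}
Step 3: union(4, 1) -> merged; set of 4 now {1, 4}
Step 4: find(9) -> no change; set of 9 is {9}
Step 5: find(6) -> no change; set of 6 is {6, 7}
Step 6: union(5, 2) -> merged; set of 5 now {2, 5}
Step 7: union(0, 4) -> merged; set of 0 now {0, 1, 4}
Step 8: find(3) -> no change; set of 3 is {3}
Step 9: find(1) -> no change; set of 1 is {0, 1, 4}
Step 10: find(8) -> no change; set of 8 is {8}
Step 11: find(4) -> no change; set of 4 is {0, 1, 4}
Step 12: find(0) -> no change; set of 0 is {0, 1, 4}
Step 13: find(0) -> no change; set of 0 is {0, 1, 4}
Component of 7: {6, 7}

Answer: 6, 7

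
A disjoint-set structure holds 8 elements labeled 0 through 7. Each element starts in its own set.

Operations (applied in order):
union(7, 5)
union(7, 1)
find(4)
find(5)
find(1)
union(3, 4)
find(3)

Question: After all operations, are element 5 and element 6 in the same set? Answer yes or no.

Step 1: union(7, 5) -> merged; set of 7 now {5, 7}
Step 2: union(7, 1) -> merged; set of 7 now {1, 5, 7}
Step 3: find(4) -> no change; set of 4 is {4}
Step 4: find(5) -> no change; set of 5 is {1, 5, 7}
Step 5: find(1) -> no change; set of 1 is {1, 5, 7}
Step 6: union(3, 4) -> merged; set of 3 now {3, 4}
Step 7: find(3) -> no change; set of 3 is {3, 4}
Set of 5: {1, 5, 7}; 6 is not a member.

Answer: no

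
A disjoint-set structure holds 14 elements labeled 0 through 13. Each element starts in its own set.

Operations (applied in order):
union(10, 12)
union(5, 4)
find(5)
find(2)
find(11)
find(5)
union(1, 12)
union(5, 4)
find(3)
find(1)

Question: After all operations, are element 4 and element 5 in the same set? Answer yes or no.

Step 1: union(10, 12) -> merged; set of 10 now {10, 12}
Step 2: union(5, 4) -> merged; set of 5 now {4, 5}
Step 3: find(5) -> no change; set of 5 is {4, 5}
Step 4: find(2) -> no change; set of 2 is {2}
Step 5: find(11) -> no change; set of 11 is {11}
Step 6: find(5) -> no change; set of 5 is {4, 5}
Step 7: union(1, 12) -> merged; set of 1 now {1, 10, 12}
Step 8: union(5, 4) -> already same set; set of 5 now {4, 5}
Step 9: find(3) -> no change; set of 3 is {3}
Step 10: find(1) -> no change; set of 1 is {1, 10, 12}
Set of 4: {4, 5}; 5 is a member.

Answer: yes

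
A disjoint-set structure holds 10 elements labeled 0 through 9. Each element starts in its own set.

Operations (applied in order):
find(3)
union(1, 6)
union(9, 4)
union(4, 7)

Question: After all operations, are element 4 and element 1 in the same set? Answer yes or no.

Answer: no

Derivation:
Step 1: find(3) -> no change; set of 3 is {3}
Step 2: union(1, 6) -> merged; set of 1 now {1, 6}
Step 3: union(9, 4) -> merged; set of 9 now {4, 9}
Step 4: union(4, 7) -> merged; set of 4 now {4, 7, 9}
Set of 4: {4, 7, 9}; 1 is not a member.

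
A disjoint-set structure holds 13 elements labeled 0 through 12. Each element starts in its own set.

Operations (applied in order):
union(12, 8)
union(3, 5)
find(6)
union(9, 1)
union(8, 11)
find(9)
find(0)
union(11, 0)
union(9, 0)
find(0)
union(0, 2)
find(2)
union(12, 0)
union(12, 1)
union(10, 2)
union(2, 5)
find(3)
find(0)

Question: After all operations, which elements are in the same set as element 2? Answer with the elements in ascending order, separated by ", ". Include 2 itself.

Answer: 0, 1, 2, 3, 5, 8, 9, 10, 11, 12

Derivation:
Step 1: union(12, 8) -> merged; set of 12 now {8, 12}
Step 2: union(3, 5) -> merged; set of 3 now {3, 5}
Step 3: find(6) -> no change; set of 6 is {6}
Step 4: union(9, 1) -> merged; set of 9 now {1, 9}
Step 5: union(8, 11) -> merged; set of 8 now {8, 11, 12}
Step 6: find(9) -> no change; set of 9 is {1, 9}
Step 7: find(0) -> no change; set of 0 is {0}
Step 8: union(11, 0) -> merged; set of 11 now {0, 8, 11, 12}
Step 9: union(9, 0) -> merged; set of 9 now {0, 1, 8, 9, 11, 12}
Step 10: find(0) -> no change; set of 0 is {0, 1, 8, 9, 11, 12}
Step 11: union(0, 2) -> merged; set of 0 now {0, 1, 2, 8, 9, 11, 12}
Step 12: find(2) -> no change; set of 2 is {0, 1, 2, 8, 9, 11, 12}
Step 13: union(12, 0) -> already same set; set of 12 now {0, 1, 2, 8, 9, 11, 12}
Step 14: union(12, 1) -> already same set; set of 12 now {0, 1, 2, 8, 9, 11, 12}
Step 15: union(10, 2) -> merged; set of 10 now {0, 1, 2, 8, 9, 10, 11, 12}
Step 16: union(2, 5) -> merged; set of 2 now {0, 1, 2, 3, 5, 8, 9, 10, 11, 12}
Step 17: find(3) -> no change; set of 3 is {0, 1, 2, 3, 5, 8, 9, 10, 11, 12}
Step 18: find(0) -> no change; set of 0 is {0, 1, 2, 3, 5, 8, 9, 10, 11, 12}
Component of 2: {0, 1, 2, 3, 5, 8, 9, 10, 11, 12}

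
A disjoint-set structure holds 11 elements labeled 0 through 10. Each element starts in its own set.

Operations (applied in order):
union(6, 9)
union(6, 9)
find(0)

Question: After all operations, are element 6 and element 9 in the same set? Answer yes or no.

Answer: yes

Derivation:
Step 1: union(6, 9) -> merged; set of 6 now {6, 9}
Step 2: union(6, 9) -> already same set; set of 6 now {6, 9}
Step 3: find(0) -> no change; set of 0 is {0}
Set of 6: {6, 9}; 9 is a member.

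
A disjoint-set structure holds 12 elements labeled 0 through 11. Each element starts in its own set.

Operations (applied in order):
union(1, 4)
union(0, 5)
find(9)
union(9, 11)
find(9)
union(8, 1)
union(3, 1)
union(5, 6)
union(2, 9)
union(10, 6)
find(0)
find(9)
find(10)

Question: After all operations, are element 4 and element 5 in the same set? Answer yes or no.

Answer: no

Derivation:
Step 1: union(1, 4) -> merged; set of 1 now {1, 4}
Step 2: union(0, 5) -> merged; set of 0 now {0, 5}
Step 3: find(9) -> no change; set of 9 is {9}
Step 4: union(9, 11) -> merged; set of 9 now {9, 11}
Step 5: find(9) -> no change; set of 9 is {9, 11}
Step 6: union(8, 1) -> merged; set of 8 now {1, 4, 8}
Step 7: union(3, 1) -> merged; set of 3 now {1, 3, 4, 8}
Step 8: union(5, 6) -> merged; set of 5 now {0, 5, 6}
Step 9: union(2, 9) -> merged; set of 2 now {2, 9, 11}
Step 10: union(10, 6) -> merged; set of 10 now {0, 5, 6, 10}
Step 11: find(0) -> no change; set of 0 is {0, 5, 6, 10}
Step 12: find(9) -> no change; set of 9 is {2, 9, 11}
Step 13: find(10) -> no change; set of 10 is {0, 5, 6, 10}
Set of 4: {1, 3, 4, 8}; 5 is not a member.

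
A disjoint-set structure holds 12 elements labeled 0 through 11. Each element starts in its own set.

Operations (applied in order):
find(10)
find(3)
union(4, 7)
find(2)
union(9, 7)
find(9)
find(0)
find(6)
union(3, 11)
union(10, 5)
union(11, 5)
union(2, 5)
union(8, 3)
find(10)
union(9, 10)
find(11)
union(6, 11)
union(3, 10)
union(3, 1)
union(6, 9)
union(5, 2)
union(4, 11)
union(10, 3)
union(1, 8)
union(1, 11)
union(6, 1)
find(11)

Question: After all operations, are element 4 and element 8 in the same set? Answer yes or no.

Answer: yes

Derivation:
Step 1: find(10) -> no change; set of 10 is {10}
Step 2: find(3) -> no change; set of 3 is {3}
Step 3: union(4, 7) -> merged; set of 4 now {4, 7}
Step 4: find(2) -> no change; set of 2 is {2}
Step 5: union(9, 7) -> merged; set of 9 now {4, 7, 9}
Step 6: find(9) -> no change; set of 9 is {4, 7, 9}
Step 7: find(0) -> no change; set of 0 is {0}
Step 8: find(6) -> no change; set of 6 is {6}
Step 9: union(3, 11) -> merged; set of 3 now {3, 11}
Step 10: union(10, 5) -> merged; set of 10 now {5, 10}
Step 11: union(11, 5) -> merged; set of 11 now {3, 5, 10, 11}
Step 12: union(2, 5) -> merged; set of 2 now {2, 3, 5, 10, 11}
Step 13: union(8, 3) -> merged; set of 8 now {2, 3, 5, 8, 10, 11}
Step 14: find(10) -> no change; set of 10 is {2, 3, 5, 8, 10, 11}
Step 15: union(9, 10) -> merged; set of 9 now {2, 3, 4, 5, 7, 8, 9, 10, 11}
Step 16: find(11) -> no change; set of 11 is {2, 3, 4, 5, 7, 8, 9, 10, 11}
Step 17: union(6, 11) -> merged; set of 6 now {2, 3, 4, 5, 6, 7, 8, 9, 10, 11}
Step 18: union(3, 10) -> already same set; set of 3 now {2, 3, 4, 5, 6, 7, 8, 9, 10, 11}
Step 19: union(3, 1) -> merged; set of 3 now {1, 2, 3, 4, 5, 6, 7, 8, 9, 10, 11}
Step 20: union(6, 9) -> already same set; set of 6 now {1, 2, 3, 4, 5, 6, 7, 8, 9, 10, 11}
Step 21: union(5, 2) -> already same set; set of 5 now {1, 2, 3, 4, 5, 6, 7, 8, 9, 10, 11}
Step 22: union(4, 11) -> already same set; set of 4 now {1, 2, 3, 4, 5, 6, 7, 8, 9, 10, 11}
Step 23: union(10, 3) -> already same set; set of 10 now {1, 2, 3, 4, 5, 6, 7, 8, 9, 10, 11}
Step 24: union(1, 8) -> already same set; set of 1 now {1, 2, 3, 4, 5, 6, 7, 8, 9, 10, 11}
Step 25: union(1, 11) -> already same set; set of 1 now {1, 2, 3, 4, 5, 6, 7, 8, 9, 10, 11}
Step 26: union(6, 1) -> already same set; set of 6 now {1, 2, 3, 4, 5, 6, 7, 8, 9, 10, 11}
Step 27: find(11) -> no change; set of 11 is {1, 2, 3, 4, 5, 6, 7, 8, 9, 10, 11}
Set of 4: {1, 2, 3, 4, 5, 6, 7, 8, 9, 10, 11}; 8 is a member.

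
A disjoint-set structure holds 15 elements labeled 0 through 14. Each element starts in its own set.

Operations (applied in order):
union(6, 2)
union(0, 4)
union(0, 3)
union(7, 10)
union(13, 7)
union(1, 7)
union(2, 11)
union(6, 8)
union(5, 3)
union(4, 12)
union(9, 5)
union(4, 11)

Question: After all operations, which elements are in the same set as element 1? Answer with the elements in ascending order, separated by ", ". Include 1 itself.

Step 1: union(6, 2) -> merged; set of 6 now {2, 6}
Step 2: union(0, 4) -> merged; set of 0 now {0, 4}
Step 3: union(0, 3) -> merged; set of 0 now {0, 3, 4}
Step 4: union(7, 10) -> merged; set of 7 now {7, 10}
Step 5: union(13, 7) -> merged; set of 13 now {7, 10, 13}
Step 6: union(1, 7) -> merged; set of 1 now {1, 7, 10, 13}
Step 7: union(2, 11) -> merged; set of 2 now {2, 6, 11}
Step 8: union(6, 8) -> merged; set of 6 now {2, 6, 8, 11}
Step 9: union(5, 3) -> merged; set of 5 now {0, 3, 4, 5}
Step 10: union(4, 12) -> merged; set of 4 now {0, 3, 4, 5, 12}
Step 11: union(9, 5) -> merged; set of 9 now {0, 3, 4, 5, 9, 12}
Step 12: union(4, 11) -> merged; set of 4 now {0, 2, 3, 4, 5, 6, 8, 9, 11, 12}
Component of 1: {1, 7, 10, 13}

Answer: 1, 7, 10, 13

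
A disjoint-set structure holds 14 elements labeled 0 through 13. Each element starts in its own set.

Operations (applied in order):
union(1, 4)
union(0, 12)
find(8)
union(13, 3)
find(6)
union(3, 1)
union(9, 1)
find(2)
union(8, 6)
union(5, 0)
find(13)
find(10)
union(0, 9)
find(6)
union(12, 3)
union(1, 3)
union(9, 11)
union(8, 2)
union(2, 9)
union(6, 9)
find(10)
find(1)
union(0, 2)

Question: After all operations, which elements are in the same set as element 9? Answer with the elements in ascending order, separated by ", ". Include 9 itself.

Step 1: union(1, 4) -> merged; set of 1 now {1, 4}
Step 2: union(0, 12) -> merged; set of 0 now {0, 12}
Step 3: find(8) -> no change; set of 8 is {8}
Step 4: union(13, 3) -> merged; set of 13 now {3, 13}
Step 5: find(6) -> no change; set of 6 is {6}
Step 6: union(3, 1) -> merged; set of 3 now {1, 3, 4, 13}
Step 7: union(9, 1) -> merged; set of 9 now {1, 3, 4, 9, 13}
Step 8: find(2) -> no change; set of 2 is {2}
Step 9: union(8, 6) -> merged; set of 8 now {6, 8}
Step 10: union(5, 0) -> merged; set of 5 now {0, 5, 12}
Step 11: find(13) -> no change; set of 13 is {1, 3, 4, 9, 13}
Step 12: find(10) -> no change; set of 10 is {10}
Step 13: union(0, 9) -> merged; set of 0 now {0, 1, 3, 4, 5, 9, 12, 13}
Step 14: find(6) -> no change; set of 6 is {6, 8}
Step 15: union(12, 3) -> already same set; set of 12 now {0, 1, 3, 4, 5, 9, 12, 13}
Step 16: union(1, 3) -> already same set; set of 1 now {0, 1, 3, 4, 5, 9, 12, 13}
Step 17: union(9, 11) -> merged; set of 9 now {0, 1, 3, 4, 5, 9, 11, 12, 13}
Step 18: union(8, 2) -> merged; set of 8 now {2, 6, 8}
Step 19: union(2, 9) -> merged; set of 2 now {0, 1, 2, 3, 4, 5, 6, 8, 9, 11, 12, 13}
Step 20: union(6, 9) -> already same set; set of 6 now {0, 1, 2, 3, 4, 5, 6, 8, 9, 11, 12, 13}
Step 21: find(10) -> no change; set of 10 is {10}
Step 22: find(1) -> no change; set of 1 is {0, 1, 2, 3, 4, 5, 6, 8, 9, 11, 12, 13}
Step 23: union(0, 2) -> already same set; set of 0 now {0, 1, 2, 3, 4, 5, 6, 8, 9, 11, 12, 13}
Component of 9: {0, 1, 2, 3, 4, 5, 6, 8, 9, 11, 12, 13}

Answer: 0, 1, 2, 3, 4, 5, 6, 8, 9, 11, 12, 13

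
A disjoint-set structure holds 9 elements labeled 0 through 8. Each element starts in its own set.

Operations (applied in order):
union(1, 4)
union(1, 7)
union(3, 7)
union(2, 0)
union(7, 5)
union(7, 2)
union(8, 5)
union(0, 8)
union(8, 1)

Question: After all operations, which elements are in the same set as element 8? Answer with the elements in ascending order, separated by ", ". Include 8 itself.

Step 1: union(1, 4) -> merged; set of 1 now {1, 4}
Step 2: union(1, 7) -> merged; set of 1 now {1, 4, 7}
Step 3: union(3, 7) -> merged; set of 3 now {1, 3, 4, 7}
Step 4: union(2, 0) -> merged; set of 2 now {0, 2}
Step 5: union(7, 5) -> merged; set of 7 now {1, 3, 4, 5, 7}
Step 6: union(7, 2) -> merged; set of 7 now {0, 1, 2, 3, 4, 5, 7}
Step 7: union(8, 5) -> merged; set of 8 now {0, 1, 2, 3, 4, 5, 7, 8}
Step 8: union(0, 8) -> already same set; set of 0 now {0, 1, 2, 3, 4, 5, 7, 8}
Step 9: union(8, 1) -> already same set; set of 8 now {0, 1, 2, 3, 4, 5, 7, 8}
Component of 8: {0, 1, 2, 3, 4, 5, 7, 8}

Answer: 0, 1, 2, 3, 4, 5, 7, 8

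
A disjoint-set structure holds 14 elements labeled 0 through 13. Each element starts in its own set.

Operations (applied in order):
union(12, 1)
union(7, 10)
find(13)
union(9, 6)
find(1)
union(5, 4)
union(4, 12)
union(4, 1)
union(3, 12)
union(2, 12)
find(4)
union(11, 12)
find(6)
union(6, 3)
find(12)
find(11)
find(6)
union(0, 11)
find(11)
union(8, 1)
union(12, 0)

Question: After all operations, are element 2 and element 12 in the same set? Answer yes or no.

Step 1: union(12, 1) -> merged; set of 12 now {1, 12}
Step 2: union(7, 10) -> merged; set of 7 now {7, 10}
Step 3: find(13) -> no change; set of 13 is {13}
Step 4: union(9, 6) -> merged; set of 9 now {6, 9}
Step 5: find(1) -> no change; set of 1 is {1, 12}
Step 6: union(5, 4) -> merged; set of 5 now {4, 5}
Step 7: union(4, 12) -> merged; set of 4 now {1, 4, 5, 12}
Step 8: union(4, 1) -> already same set; set of 4 now {1, 4, 5, 12}
Step 9: union(3, 12) -> merged; set of 3 now {1, 3, 4, 5, 12}
Step 10: union(2, 12) -> merged; set of 2 now {1, 2, 3, 4, 5, 12}
Step 11: find(4) -> no change; set of 4 is {1, 2, 3, 4, 5, 12}
Step 12: union(11, 12) -> merged; set of 11 now {1, 2, 3, 4, 5, 11, 12}
Step 13: find(6) -> no change; set of 6 is {6, 9}
Step 14: union(6, 3) -> merged; set of 6 now {1, 2, 3, 4, 5, 6, 9, 11, 12}
Step 15: find(12) -> no change; set of 12 is {1, 2, 3, 4, 5, 6, 9, 11, 12}
Step 16: find(11) -> no change; set of 11 is {1, 2, 3, 4, 5, 6, 9, 11, 12}
Step 17: find(6) -> no change; set of 6 is {1, 2, 3, 4, 5, 6, 9, 11, 12}
Step 18: union(0, 11) -> merged; set of 0 now {0, 1, 2, 3, 4, 5, 6, 9, 11, 12}
Step 19: find(11) -> no change; set of 11 is {0, 1, 2, 3, 4, 5, 6, 9, 11, 12}
Step 20: union(8, 1) -> merged; set of 8 now {0, 1, 2, 3, 4, 5, 6, 8, 9, 11, 12}
Step 21: union(12, 0) -> already same set; set of 12 now {0, 1, 2, 3, 4, 5, 6, 8, 9, 11, 12}
Set of 2: {0, 1, 2, 3, 4, 5, 6, 8, 9, 11, 12}; 12 is a member.

Answer: yes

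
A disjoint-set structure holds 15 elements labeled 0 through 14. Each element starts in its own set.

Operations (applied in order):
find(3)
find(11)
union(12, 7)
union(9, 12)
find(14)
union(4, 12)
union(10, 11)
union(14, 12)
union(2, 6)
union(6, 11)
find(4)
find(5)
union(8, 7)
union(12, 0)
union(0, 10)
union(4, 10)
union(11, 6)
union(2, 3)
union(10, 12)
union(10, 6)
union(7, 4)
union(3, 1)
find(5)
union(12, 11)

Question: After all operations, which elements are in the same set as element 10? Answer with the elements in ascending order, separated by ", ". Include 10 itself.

Step 1: find(3) -> no change; set of 3 is {3}
Step 2: find(11) -> no change; set of 11 is {11}
Step 3: union(12, 7) -> merged; set of 12 now {7, 12}
Step 4: union(9, 12) -> merged; set of 9 now {7, 9, 12}
Step 5: find(14) -> no change; set of 14 is {14}
Step 6: union(4, 12) -> merged; set of 4 now {4, 7, 9, 12}
Step 7: union(10, 11) -> merged; set of 10 now {10, 11}
Step 8: union(14, 12) -> merged; set of 14 now {4, 7, 9, 12, 14}
Step 9: union(2, 6) -> merged; set of 2 now {2, 6}
Step 10: union(6, 11) -> merged; set of 6 now {2, 6, 10, 11}
Step 11: find(4) -> no change; set of 4 is {4, 7, 9, 12, 14}
Step 12: find(5) -> no change; set of 5 is {5}
Step 13: union(8, 7) -> merged; set of 8 now {4, 7, 8, 9, 12, 14}
Step 14: union(12, 0) -> merged; set of 12 now {0, 4, 7, 8, 9, 12, 14}
Step 15: union(0, 10) -> merged; set of 0 now {0, 2, 4, 6, 7, 8, 9, 10, 11, 12, 14}
Step 16: union(4, 10) -> already same set; set of 4 now {0, 2, 4, 6, 7, 8, 9, 10, 11, 12, 14}
Step 17: union(11, 6) -> already same set; set of 11 now {0, 2, 4, 6, 7, 8, 9, 10, 11, 12, 14}
Step 18: union(2, 3) -> merged; set of 2 now {0, 2, 3, 4, 6, 7, 8, 9, 10, 11, 12, 14}
Step 19: union(10, 12) -> already same set; set of 10 now {0, 2, 3, 4, 6, 7, 8, 9, 10, 11, 12, 14}
Step 20: union(10, 6) -> already same set; set of 10 now {0, 2, 3, 4, 6, 7, 8, 9, 10, 11, 12, 14}
Step 21: union(7, 4) -> already same set; set of 7 now {0, 2, 3, 4, 6, 7, 8, 9, 10, 11, 12, 14}
Step 22: union(3, 1) -> merged; set of 3 now {0, 1, 2, 3, 4, 6, 7, 8, 9, 10, 11, 12, 14}
Step 23: find(5) -> no change; set of 5 is {5}
Step 24: union(12, 11) -> already same set; set of 12 now {0, 1, 2, 3, 4, 6, 7, 8, 9, 10, 11, 12, 14}
Component of 10: {0, 1, 2, 3, 4, 6, 7, 8, 9, 10, 11, 12, 14}

Answer: 0, 1, 2, 3, 4, 6, 7, 8, 9, 10, 11, 12, 14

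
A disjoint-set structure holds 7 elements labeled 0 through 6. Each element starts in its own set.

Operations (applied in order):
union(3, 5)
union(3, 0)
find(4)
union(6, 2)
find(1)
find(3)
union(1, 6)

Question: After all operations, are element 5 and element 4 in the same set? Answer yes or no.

Step 1: union(3, 5) -> merged; set of 3 now {3, 5}
Step 2: union(3, 0) -> merged; set of 3 now {0, 3, 5}
Step 3: find(4) -> no change; set of 4 is {4}
Step 4: union(6, 2) -> merged; set of 6 now {2, 6}
Step 5: find(1) -> no change; set of 1 is {1}
Step 6: find(3) -> no change; set of 3 is {0, 3, 5}
Step 7: union(1, 6) -> merged; set of 1 now {1, 2, 6}
Set of 5: {0, 3, 5}; 4 is not a member.

Answer: no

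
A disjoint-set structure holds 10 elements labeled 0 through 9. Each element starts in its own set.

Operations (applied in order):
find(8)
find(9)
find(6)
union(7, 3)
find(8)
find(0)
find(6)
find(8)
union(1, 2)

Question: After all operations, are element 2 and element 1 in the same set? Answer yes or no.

Step 1: find(8) -> no change; set of 8 is {8}
Step 2: find(9) -> no change; set of 9 is {9}
Step 3: find(6) -> no change; set of 6 is {6}
Step 4: union(7, 3) -> merged; set of 7 now {3, 7}
Step 5: find(8) -> no change; set of 8 is {8}
Step 6: find(0) -> no change; set of 0 is {0}
Step 7: find(6) -> no change; set of 6 is {6}
Step 8: find(8) -> no change; set of 8 is {8}
Step 9: union(1, 2) -> merged; set of 1 now {1, 2}
Set of 2: {1, 2}; 1 is a member.

Answer: yes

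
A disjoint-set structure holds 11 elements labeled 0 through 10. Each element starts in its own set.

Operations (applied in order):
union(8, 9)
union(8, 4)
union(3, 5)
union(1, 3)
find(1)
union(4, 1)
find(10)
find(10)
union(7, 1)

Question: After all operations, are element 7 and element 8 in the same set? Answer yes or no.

Answer: yes

Derivation:
Step 1: union(8, 9) -> merged; set of 8 now {8, 9}
Step 2: union(8, 4) -> merged; set of 8 now {4, 8, 9}
Step 3: union(3, 5) -> merged; set of 3 now {3, 5}
Step 4: union(1, 3) -> merged; set of 1 now {1, 3, 5}
Step 5: find(1) -> no change; set of 1 is {1, 3, 5}
Step 6: union(4, 1) -> merged; set of 4 now {1, 3, 4, 5, 8, 9}
Step 7: find(10) -> no change; set of 10 is {10}
Step 8: find(10) -> no change; set of 10 is {10}
Step 9: union(7, 1) -> merged; set of 7 now {1, 3, 4, 5, 7, 8, 9}
Set of 7: {1, 3, 4, 5, 7, 8, 9}; 8 is a member.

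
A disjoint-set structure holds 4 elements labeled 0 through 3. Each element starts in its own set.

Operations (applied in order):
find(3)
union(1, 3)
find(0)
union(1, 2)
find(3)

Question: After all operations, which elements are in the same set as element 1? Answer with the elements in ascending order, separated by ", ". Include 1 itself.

Step 1: find(3) -> no change; set of 3 is {3}
Step 2: union(1, 3) -> merged; set of 1 now {1, 3}
Step 3: find(0) -> no change; set of 0 is {0}
Step 4: union(1, 2) -> merged; set of 1 now {1, 2, 3}
Step 5: find(3) -> no change; set of 3 is {1, 2, 3}
Component of 1: {1, 2, 3}

Answer: 1, 2, 3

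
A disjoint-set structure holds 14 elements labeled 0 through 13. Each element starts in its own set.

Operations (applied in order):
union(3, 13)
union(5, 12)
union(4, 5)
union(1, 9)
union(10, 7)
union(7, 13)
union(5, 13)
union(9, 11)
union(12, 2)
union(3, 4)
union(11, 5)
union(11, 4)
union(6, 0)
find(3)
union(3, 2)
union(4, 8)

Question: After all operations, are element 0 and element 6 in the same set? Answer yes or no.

Step 1: union(3, 13) -> merged; set of 3 now {3, 13}
Step 2: union(5, 12) -> merged; set of 5 now {5, 12}
Step 3: union(4, 5) -> merged; set of 4 now {4, 5, 12}
Step 4: union(1, 9) -> merged; set of 1 now {1, 9}
Step 5: union(10, 7) -> merged; set of 10 now {7, 10}
Step 6: union(7, 13) -> merged; set of 7 now {3, 7, 10, 13}
Step 7: union(5, 13) -> merged; set of 5 now {3, 4, 5, 7, 10, 12, 13}
Step 8: union(9, 11) -> merged; set of 9 now {1, 9, 11}
Step 9: union(12, 2) -> merged; set of 12 now {2, 3, 4, 5, 7, 10, 12, 13}
Step 10: union(3, 4) -> already same set; set of 3 now {2, 3, 4, 5, 7, 10, 12, 13}
Step 11: union(11, 5) -> merged; set of 11 now {1, 2, 3, 4, 5, 7, 9, 10, 11, 12, 13}
Step 12: union(11, 4) -> already same set; set of 11 now {1, 2, 3, 4, 5, 7, 9, 10, 11, 12, 13}
Step 13: union(6, 0) -> merged; set of 6 now {0, 6}
Step 14: find(3) -> no change; set of 3 is {1, 2, 3, 4, 5, 7, 9, 10, 11, 12, 13}
Step 15: union(3, 2) -> already same set; set of 3 now {1, 2, 3, 4, 5, 7, 9, 10, 11, 12, 13}
Step 16: union(4, 8) -> merged; set of 4 now {1, 2, 3, 4, 5, 7, 8, 9, 10, 11, 12, 13}
Set of 0: {0, 6}; 6 is a member.

Answer: yes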